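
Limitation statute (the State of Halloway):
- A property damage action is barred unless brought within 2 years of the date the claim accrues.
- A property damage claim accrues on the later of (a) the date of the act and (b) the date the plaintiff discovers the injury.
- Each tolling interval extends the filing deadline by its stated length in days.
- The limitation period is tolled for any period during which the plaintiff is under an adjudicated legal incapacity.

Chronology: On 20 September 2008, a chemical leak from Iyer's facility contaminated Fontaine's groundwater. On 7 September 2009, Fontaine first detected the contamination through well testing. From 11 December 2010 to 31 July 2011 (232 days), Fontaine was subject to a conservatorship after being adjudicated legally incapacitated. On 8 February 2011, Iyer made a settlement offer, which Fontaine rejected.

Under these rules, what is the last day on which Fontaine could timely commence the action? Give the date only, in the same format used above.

Taking the later of the act (20 September 2008) and discovery (7 September 2009), the claim accrued on 7 September 2009.
The untolled deadline — 2 years after 7 September 2009 — is 7 September 2011.
The period was tolled for 232 days by the plaintiff's legal incapacity (11 December 2010 to 31 July 2011), pushing the deadline to 26 April 2012.
Nothing else in the chronology tolls or restarts the period.

26 April 2012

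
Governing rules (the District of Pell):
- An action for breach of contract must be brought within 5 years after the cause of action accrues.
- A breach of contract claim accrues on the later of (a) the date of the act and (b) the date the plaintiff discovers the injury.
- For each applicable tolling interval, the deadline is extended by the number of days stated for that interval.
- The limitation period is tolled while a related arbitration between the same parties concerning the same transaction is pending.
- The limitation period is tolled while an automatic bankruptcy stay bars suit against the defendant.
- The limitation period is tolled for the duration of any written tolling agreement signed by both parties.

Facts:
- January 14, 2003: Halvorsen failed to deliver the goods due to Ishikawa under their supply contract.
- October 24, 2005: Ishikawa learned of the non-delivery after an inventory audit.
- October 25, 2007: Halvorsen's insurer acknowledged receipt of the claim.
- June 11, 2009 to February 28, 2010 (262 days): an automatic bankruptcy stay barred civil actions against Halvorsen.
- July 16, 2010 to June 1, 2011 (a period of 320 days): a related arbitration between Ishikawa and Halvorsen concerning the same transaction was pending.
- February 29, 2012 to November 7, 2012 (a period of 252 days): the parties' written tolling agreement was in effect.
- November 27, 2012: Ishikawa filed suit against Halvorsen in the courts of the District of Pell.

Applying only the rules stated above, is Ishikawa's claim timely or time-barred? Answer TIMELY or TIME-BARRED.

TIMELY

Because discovery on October 24, 2005 post-dates the January 14, 2003 act, accrual under the later-of rule falls on October 24, 2005.
The untolled deadline — 5 years after October 24, 2005 — is October 24, 2010.
The period was tolled for 262 days by the automatic bankruptcy stay (June 11, 2009 to February 28, 2010), pushing the deadline to July 13, 2011.
Because the pending related arbitration ran from July 16, 2010 to June 1, 2011, the deadline is extended by 320 days to May 28, 2012.
The written tolling agreement from February 29, 2012 to November 7, 2012 tolled the period for 252 days, extending the deadline to February 4, 2013.
Nothing else in the chronology tolls or restarts the period.
Ishikawa filed on November 27, 2012, before the February 4, 2013 deadline, so the action is timely.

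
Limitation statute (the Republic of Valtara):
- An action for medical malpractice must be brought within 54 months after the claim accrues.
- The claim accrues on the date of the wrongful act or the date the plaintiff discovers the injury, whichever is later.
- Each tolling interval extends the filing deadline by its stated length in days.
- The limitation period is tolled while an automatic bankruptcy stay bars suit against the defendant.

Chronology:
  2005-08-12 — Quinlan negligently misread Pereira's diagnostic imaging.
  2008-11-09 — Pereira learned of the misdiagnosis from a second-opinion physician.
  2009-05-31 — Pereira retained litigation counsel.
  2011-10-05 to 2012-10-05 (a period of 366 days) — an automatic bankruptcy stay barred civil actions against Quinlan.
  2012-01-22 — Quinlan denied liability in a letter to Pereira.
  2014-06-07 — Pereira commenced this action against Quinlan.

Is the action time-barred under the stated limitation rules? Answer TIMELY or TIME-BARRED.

TIME-BARRED

The claim accrued on 2008-11-09 — the later of the 2005-08-12 act and the 2008-11-09 discovery.
54 months from 2008-11-09 is 2013-05-09.
Because the automatic bankruptcy stay ran from 2011-10-05 to 2012-10-05, the deadline is extended by 366 days to 2014-05-10.
None of the other events listed affects the running of the period under the stated rules.
Filing on 2014-06-07 missed the 2014-05-10 deadline — the action is time-barred.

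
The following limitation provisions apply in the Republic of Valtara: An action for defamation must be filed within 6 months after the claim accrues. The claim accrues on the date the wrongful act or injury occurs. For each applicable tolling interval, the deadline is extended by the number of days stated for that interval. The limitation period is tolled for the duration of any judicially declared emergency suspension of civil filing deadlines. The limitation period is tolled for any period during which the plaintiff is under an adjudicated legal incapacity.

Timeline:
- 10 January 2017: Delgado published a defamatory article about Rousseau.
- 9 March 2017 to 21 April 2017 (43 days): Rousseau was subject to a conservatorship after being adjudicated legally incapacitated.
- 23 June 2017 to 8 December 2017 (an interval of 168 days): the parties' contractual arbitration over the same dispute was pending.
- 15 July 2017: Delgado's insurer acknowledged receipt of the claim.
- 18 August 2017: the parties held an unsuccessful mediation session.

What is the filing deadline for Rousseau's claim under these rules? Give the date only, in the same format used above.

22 August 2017

The claim accrued on 10 January 2017, when the wrongful act occurred.
6 months from 10 January 2017 is 10 July 2017.
The period was tolled for 43 days by the plaintiff's legal incapacity (9 March 2017 to 21 April 2017), pushing the deadline to 22 August 2017.
Although a pending arbitration ran from 23 June 2017 to 8 December 2017, the stated rules do not make that a tolling event, so it is disregarded.
None of the other events listed affects the running of the period under the stated rules.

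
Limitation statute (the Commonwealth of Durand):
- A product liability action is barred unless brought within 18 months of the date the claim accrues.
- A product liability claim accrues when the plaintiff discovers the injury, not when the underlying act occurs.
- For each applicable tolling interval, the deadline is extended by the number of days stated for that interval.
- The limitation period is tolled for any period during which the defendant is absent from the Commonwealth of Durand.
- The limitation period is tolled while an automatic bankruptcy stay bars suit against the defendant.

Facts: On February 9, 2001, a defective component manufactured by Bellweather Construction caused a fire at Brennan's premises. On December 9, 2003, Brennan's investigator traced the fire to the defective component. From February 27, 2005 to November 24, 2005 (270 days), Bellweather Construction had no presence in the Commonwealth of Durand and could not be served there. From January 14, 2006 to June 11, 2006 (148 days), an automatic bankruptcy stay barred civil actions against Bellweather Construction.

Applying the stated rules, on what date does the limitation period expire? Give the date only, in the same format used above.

The claim did not accrue until Brennan discovered the injury on December 9, 2003; the February 9, 2001 act date does not start the clock under the stated rule.
18 months from December 9, 2003 is June 9, 2005.
The period was tolled for 270 days by the defendant's absence from the jurisdiction (February 27, 2005 to November 24, 2005), pushing the deadline to March 6, 2006.
The automatic bankruptcy stay from January 14, 2006 to June 11, 2006 tolled the period for 148 days, extending the deadline to August 1, 2006.

August 1, 2006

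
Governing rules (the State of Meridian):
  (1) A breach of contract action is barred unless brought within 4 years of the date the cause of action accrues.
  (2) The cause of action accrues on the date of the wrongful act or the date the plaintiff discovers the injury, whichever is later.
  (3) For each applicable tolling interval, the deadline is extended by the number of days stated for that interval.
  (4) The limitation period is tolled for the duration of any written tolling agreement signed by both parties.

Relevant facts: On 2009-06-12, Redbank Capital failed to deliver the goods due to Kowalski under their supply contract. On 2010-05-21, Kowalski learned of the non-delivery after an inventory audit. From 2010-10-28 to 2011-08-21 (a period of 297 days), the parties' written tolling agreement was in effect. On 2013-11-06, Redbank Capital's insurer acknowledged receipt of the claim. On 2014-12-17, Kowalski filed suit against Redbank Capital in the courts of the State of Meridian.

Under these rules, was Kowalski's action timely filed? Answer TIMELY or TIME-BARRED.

Because discovery on 2010-05-21 post-dates the 2009-06-12 act, accrual under the later-of rule falls on 2010-05-21.
The untolled deadline — 4 years after 2010-05-21 — is 2014-05-21.
The written tolling agreement from 2010-10-28 to 2011-08-21 tolled the period for 297 days, extending the deadline to 2015-03-14.
The other events in the timeline have no effect on the limitation period under the stated rules.
The 2014-12-17 filing precedes the 2015-03-14 deadline; the claim is timely.

TIMELY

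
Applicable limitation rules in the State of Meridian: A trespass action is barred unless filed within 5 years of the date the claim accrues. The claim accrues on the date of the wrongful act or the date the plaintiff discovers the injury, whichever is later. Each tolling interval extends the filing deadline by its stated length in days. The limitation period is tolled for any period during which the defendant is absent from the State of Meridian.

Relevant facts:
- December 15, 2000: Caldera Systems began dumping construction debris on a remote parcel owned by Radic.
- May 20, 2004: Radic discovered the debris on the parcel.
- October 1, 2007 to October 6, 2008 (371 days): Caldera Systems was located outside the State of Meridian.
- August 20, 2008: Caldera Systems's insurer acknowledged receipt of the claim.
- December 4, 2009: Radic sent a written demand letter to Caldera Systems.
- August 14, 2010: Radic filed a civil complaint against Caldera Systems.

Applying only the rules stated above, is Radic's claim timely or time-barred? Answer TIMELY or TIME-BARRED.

TIME-BARRED

Because discovery on May 20, 2004 post-dates the December 15, 2000 act, accrual under the later-of rule falls on May 20, 2004.
The untolled deadline — 5 years after May 20, 2004 — is May 20, 2009.
The period was tolled for 371 days by the defendant's absence from the jurisdiction (October 1, 2007 to October 6, 2008), pushing the deadline to May 26, 2010.
None of the other events listed affects the running of the period under the stated rules.
The August 14, 2010 filing falls after the May 26, 2010 deadline; the claim is time-barred.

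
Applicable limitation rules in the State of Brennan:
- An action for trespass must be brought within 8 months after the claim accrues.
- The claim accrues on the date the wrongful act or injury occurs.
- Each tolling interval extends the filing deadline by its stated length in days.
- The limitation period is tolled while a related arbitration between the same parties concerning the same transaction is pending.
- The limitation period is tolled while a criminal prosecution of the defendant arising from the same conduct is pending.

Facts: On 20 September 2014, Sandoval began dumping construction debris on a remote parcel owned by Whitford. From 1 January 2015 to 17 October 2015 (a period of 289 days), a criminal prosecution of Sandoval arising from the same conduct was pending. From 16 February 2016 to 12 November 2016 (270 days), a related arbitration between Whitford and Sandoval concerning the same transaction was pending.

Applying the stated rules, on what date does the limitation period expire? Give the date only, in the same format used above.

The limitation period began to run on 20 September 2014.
The untolled deadline — 8 months after 20 September 2014 — is 20 May 2015.
The period was tolled for 289 days by the pending criminal prosecution (1 January 2015 to 17 October 2015), pushing the deadline to 4 March 2016.
The pending related arbitration from 16 February 2016 to 12 November 2016 tolled the period for 270 days, extending the deadline to 29 November 2016.

29 November 2016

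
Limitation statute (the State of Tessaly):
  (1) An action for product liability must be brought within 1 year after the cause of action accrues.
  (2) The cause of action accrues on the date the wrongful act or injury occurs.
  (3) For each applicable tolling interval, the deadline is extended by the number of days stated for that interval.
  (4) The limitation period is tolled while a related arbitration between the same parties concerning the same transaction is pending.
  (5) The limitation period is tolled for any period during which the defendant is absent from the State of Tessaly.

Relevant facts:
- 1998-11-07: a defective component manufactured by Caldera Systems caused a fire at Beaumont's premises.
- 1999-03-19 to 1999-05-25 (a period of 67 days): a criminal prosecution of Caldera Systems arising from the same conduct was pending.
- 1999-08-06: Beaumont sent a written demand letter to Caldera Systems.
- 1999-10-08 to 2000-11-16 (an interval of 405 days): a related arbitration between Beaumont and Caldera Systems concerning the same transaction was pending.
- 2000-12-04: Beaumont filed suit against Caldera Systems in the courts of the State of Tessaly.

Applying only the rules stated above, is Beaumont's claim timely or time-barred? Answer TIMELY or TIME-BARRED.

The claim accrued on 1998-11-07, when the wrongful act occurred.
Adding the 1 year base period to 1998-11-07 gives a deadline of 1999-11-07, before any tolling.
The pending related arbitration from 1999-10-08 to 2000-11-16 tolled the period for 405 days, extending the deadline to 2000-12-16.
The pending criminal prosecution from 1999-03-19 to 1999-05-25 does not toll the period, because no stated rule makes a criminal prosecution a tolling event.
None of the other events listed affects the running of the period under the stated rules.
Beaumont filed on 2000-12-04, before the 2000-12-16 deadline, so the action is timely.

TIMELY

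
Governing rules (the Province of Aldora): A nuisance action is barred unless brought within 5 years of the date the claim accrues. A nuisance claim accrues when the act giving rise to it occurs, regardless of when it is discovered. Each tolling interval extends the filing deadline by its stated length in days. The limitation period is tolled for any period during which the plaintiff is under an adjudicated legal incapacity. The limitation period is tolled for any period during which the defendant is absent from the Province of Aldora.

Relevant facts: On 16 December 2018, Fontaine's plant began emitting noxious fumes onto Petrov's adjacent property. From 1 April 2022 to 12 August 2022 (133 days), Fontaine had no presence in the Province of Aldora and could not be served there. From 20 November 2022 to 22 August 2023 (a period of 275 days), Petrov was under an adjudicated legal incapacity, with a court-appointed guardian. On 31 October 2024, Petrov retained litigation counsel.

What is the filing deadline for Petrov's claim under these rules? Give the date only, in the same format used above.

27 January 2025

The claim accrued on 16 December 2018, the date of the act.
Adding the 5 years base period to 16 December 2018 gives a deadline of 16 December 2023, before any tolling.
The defendant's absence from the jurisdiction from 1 April 2022 to 12 August 2022 tolled the period for 133 days, extending the deadline to 27 April 2024.
The period was tolled for 275 days by the plaintiff's legal incapacity (20 November 2022 to 22 August 2023), pushing the deadline to 27 January 2025.
The other events in the timeline have no effect on the limitation period under the stated rules.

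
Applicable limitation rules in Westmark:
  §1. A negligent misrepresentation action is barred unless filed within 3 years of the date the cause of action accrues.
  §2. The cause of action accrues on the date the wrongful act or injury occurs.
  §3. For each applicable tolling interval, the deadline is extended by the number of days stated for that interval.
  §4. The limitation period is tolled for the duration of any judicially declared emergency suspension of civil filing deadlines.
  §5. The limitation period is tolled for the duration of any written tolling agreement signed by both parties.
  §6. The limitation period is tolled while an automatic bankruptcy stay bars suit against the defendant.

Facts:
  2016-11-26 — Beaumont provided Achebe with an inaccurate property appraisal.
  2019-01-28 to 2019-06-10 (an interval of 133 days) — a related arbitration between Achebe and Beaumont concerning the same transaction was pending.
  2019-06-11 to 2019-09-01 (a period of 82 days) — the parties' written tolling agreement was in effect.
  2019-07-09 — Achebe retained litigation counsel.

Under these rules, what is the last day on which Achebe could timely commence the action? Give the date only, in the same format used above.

2020-02-16

The claim accrued on 2016-11-26, when the wrongful act occurred.
Adding the 3 years base period to 2016-11-26 gives a deadline of 2019-11-26, before any tolling.
Because the written tolling agreement ran from 2019-06-11 to 2019-09-01, the deadline is extended by 82 days to 2020-02-16.
The pending related arbitration from 2019-01-28 to 2019-06-10 does not toll the period, because no stated rule makes a pending arbitration a tolling event.
Nothing else in the chronology tolls or restarts the period.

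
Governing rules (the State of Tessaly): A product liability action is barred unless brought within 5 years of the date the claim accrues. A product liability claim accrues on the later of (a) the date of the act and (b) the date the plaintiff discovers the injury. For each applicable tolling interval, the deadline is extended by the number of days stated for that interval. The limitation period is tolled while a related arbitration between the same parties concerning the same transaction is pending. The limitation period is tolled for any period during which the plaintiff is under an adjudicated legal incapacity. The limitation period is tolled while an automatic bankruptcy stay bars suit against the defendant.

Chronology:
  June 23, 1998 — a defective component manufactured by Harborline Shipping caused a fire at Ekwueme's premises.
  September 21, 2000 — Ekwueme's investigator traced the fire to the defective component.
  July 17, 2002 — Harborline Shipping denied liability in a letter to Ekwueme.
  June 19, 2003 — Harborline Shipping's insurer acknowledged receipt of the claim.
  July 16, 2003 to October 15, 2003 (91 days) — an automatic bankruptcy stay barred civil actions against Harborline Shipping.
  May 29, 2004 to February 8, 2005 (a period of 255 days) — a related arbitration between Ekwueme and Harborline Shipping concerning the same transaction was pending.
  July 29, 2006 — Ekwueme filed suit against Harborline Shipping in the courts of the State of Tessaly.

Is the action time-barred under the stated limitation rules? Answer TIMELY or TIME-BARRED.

TIMELY

Taking the later of the act (June 23, 1998) and discovery (September 21, 2000), the claim accrued on September 21, 2000.
5 years from September 21, 2000 is September 21, 2005.
The automatic bankruptcy stay from July 16, 2003 to October 15, 2003 tolled the period for 91 days, extending the deadline to December 21, 2005.
Because the pending related arbitration ran from May 29, 2004 to February 8, 2005, the deadline is extended by 255 days to September 2, 2006.
The other events in the timeline have no effect on the limitation period under the stated rules.
The July 29, 2006 filing precedes the September 2, 2006 deadline; the claim is timely.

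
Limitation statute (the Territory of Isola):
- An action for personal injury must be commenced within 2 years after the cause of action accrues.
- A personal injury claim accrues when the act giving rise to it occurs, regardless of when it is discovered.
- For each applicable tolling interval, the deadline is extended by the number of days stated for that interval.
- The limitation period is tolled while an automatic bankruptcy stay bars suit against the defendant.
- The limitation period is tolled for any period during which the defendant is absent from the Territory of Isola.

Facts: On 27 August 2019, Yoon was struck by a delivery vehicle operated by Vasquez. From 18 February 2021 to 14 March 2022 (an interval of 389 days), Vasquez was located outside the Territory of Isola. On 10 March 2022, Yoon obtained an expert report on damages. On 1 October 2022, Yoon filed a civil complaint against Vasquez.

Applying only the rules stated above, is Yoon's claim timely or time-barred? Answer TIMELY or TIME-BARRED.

TIME-BARRED

The limitation period began to run on 27 August 2019.
Adding the 2 years base period to 27 August 2019 gives a deadline of 27 August 2021, before any tolling.
Because the defendant's absence from the jurisdiction ran from 18 February 2021 to 14 March 2022, the deadline is extended by 389 days to 20 September 2022.
Nothing else in the chronology tolls or restarts the period.
The 1 October 2022 filing falls after the 20 September 2022 deadline; the claim is time-barred.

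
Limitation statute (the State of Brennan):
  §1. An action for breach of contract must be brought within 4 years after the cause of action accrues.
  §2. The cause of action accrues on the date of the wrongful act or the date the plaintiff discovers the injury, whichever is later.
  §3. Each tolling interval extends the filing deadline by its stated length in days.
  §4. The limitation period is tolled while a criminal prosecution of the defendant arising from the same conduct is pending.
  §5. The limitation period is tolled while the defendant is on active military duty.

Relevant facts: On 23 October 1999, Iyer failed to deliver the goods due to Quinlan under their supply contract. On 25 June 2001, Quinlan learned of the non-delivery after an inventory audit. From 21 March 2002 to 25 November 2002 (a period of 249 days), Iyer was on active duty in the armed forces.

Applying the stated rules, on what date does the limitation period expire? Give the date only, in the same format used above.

Because discovery on 25 June 2001 post-dates the 23 October 1999 act, accrual under the later-of rule falls on 25 June 2001.
The untolled deadline — 4 years after 25 June 2001 — is 25 June 2005.
The period was tolled for 249 days by the defendant's active military service (21 March 2002 to 25 November 2002), pushing the deadline to 1 March 2006.

1 March 2006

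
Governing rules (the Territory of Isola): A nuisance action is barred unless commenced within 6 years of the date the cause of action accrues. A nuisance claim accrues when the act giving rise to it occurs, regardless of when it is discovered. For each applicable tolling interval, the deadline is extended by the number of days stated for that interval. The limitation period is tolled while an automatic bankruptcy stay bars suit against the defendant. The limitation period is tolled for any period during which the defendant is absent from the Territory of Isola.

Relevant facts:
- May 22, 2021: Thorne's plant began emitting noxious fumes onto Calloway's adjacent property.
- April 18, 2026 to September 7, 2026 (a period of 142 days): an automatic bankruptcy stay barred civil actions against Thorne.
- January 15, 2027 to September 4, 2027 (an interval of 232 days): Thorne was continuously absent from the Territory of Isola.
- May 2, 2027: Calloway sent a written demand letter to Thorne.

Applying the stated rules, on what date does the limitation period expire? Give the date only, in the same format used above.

The cause of action accrued on May 22, 2021, the date of the act.
Adding the 6 years base period to May 22, 2021 gives a deadline of May 22, 2027, before any tolling.
The period was tolled for 142 days by the automatic bankruptcy stay (April 18, 2026 to September 7, 2026), pushing the deadline to October 11, 2027.
The period was tolled for 232 days by the defendant's absence from the jurisdiction (January 15, 2027 to September 4, 2027), pushing the deadline to May 30, 2028.
The other events in the timeline have no effect on the limitation period under the stated rules.

May 30, 2028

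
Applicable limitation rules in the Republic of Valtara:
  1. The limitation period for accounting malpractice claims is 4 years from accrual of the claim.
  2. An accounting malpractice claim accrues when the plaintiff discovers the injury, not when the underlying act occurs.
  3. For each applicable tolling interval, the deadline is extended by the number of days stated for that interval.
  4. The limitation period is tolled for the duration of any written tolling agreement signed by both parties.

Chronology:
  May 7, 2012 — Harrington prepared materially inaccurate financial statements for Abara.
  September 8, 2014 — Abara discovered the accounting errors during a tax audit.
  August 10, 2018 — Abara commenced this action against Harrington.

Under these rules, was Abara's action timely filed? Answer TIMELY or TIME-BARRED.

The claim did not accrue until Abara discovered the injury on September 8, 2014; the May 7, 2012 act date does not start the clock under the stated rule.
The untolled deadline — 4 years after September 8, 2014 — is September 8, 2018.
Abara filed on August 10, 2018, before the September 8, 2018 deadline, so the action is timely.

TIMELY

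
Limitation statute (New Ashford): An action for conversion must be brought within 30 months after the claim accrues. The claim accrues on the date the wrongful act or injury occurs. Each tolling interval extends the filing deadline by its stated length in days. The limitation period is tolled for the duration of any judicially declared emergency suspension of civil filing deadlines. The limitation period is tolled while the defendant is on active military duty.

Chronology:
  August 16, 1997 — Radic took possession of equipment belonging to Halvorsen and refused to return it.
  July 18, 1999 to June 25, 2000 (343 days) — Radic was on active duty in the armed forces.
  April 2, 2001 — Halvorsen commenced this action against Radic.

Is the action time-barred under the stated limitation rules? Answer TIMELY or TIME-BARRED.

TIME-BARRED

The claim accrued on August 16, 1997, when the wrongful act occurred.
The untolled deadline — 30 months after August 16, 1997 — is February 16, 2000.
The period was tolled for 343 days by the defendant's active military service (July 18, 1999 to June 25, 2000), pushing the deadline to January 24, 2001.
The April 2, 2001 filing falls after the January 24, 2001 deadline; the claim is time-barred.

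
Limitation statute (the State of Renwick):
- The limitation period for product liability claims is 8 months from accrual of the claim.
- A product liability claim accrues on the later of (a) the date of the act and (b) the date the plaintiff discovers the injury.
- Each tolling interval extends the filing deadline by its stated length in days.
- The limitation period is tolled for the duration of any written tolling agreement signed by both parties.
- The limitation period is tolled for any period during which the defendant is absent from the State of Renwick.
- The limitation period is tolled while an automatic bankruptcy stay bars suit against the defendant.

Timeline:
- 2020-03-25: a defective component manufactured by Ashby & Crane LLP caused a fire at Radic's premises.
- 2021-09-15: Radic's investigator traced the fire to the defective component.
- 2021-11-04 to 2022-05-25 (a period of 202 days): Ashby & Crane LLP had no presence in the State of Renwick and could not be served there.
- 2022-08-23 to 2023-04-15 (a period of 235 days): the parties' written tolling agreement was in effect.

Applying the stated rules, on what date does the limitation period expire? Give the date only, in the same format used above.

2023-07-26

The claim accrued on 2021-09-15 — the later of the 2020-03-25 act and the 2021-09-15 discovery.
Adding the 8 months base period to 2021-09-15 gives a deadline of 2022-05-15, before any tolling.
The period was tolled for 202 days by the defendant's absence from the jurisdiction (2021-11-04 to 2022-05-25), pushing the deadline to 2022-12-03.
Because the written tolling agreement ran from 2022-08-23 to 2023-04-15, the deadline is extended by 235 days to 2023-07-26.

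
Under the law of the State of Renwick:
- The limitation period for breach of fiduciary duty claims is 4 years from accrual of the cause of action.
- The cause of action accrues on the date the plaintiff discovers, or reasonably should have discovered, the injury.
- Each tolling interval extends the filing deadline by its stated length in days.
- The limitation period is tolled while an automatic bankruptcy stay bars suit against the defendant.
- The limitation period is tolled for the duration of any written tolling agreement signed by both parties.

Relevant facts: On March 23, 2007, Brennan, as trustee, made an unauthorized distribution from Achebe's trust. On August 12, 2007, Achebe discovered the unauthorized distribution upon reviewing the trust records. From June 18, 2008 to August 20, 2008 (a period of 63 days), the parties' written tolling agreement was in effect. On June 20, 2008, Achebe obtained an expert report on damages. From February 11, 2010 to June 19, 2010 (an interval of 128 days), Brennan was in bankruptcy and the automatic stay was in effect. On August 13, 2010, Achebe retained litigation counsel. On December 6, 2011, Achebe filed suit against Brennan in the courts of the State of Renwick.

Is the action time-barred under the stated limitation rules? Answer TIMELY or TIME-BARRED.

Under the discovery rule, the claim accrued on August 12, 2007, when Achebe discovered the injury — not on the March 23, 2007 date of the underlying act.
4 years from August 12, 2007 is August 12, 2011.
Because the written tolling agreement ran from June 18, 2008 to August 20, 2008, the deadline is extended by 63 days to October 14, 2011.
Because the automatic bankruptcy stay ran from February 11, 2010 to June 19, 2010, the deadline is extended by 128 days to February 19, 2012.
None of the other events listed affects the running of the period under the stated rules.
The December 6, 2011 filing precedes the February 19, 2012 deadline; the claim is timely.

TIMELY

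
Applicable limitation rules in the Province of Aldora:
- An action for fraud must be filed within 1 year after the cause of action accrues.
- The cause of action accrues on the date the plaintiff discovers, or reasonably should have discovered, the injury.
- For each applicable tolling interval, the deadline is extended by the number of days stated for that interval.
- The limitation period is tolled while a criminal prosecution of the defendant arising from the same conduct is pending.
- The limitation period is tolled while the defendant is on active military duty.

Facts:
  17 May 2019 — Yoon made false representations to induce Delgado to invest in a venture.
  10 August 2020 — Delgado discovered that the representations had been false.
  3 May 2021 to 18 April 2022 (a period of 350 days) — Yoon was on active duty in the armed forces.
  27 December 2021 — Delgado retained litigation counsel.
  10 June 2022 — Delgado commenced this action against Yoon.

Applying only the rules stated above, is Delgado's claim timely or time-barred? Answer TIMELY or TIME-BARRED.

Under the discovery rule, the claim accrued on 10 August 2020, when Delgado discovered the injury — not on the 17 May 2019 date of the underlying act.
Adding the 1 year base period to 10 August 2020 gives a deadline of 10 August 2021, before any tolling.
Because the defendant's active military service ran from 3 May 2021 to 18 April 2022, the deadline is extended by 350 days to 26 July 2022.
None of the other events listed affects the running of the period under the stated rules.
Delgado filed on 10 June 2022, before the 26 July 2022 deadline, so the action is timely.

TIMELY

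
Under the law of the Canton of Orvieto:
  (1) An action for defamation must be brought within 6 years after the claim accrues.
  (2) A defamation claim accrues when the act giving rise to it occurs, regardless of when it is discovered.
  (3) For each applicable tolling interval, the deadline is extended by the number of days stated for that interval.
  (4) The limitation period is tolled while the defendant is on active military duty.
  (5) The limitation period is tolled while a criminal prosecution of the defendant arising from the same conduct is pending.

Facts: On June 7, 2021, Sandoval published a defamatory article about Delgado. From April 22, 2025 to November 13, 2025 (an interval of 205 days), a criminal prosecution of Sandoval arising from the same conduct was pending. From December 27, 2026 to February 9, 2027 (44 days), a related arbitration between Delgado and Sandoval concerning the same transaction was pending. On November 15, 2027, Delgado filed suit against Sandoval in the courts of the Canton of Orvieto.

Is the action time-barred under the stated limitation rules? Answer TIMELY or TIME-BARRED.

The claim accrued on June 7, 2021, when the wrongful act occurred.
The untolled deadline — 6 years after June 7, 2021 — is June 7, 2027.
The period was tolled for 205 days by the pending criminal prosecution (April 22, 2025 to November 13, 2025), pushing the deadline to December 29, 2027.
Although a pending arbitration ran from December 27, 2026 to February 9, 2027, the stated rules do not make that a tolling event, so it is disregarded.
The November 15, 2027 filing precedes the December 29, 2027 deadline; the claim is timely.

TIMELY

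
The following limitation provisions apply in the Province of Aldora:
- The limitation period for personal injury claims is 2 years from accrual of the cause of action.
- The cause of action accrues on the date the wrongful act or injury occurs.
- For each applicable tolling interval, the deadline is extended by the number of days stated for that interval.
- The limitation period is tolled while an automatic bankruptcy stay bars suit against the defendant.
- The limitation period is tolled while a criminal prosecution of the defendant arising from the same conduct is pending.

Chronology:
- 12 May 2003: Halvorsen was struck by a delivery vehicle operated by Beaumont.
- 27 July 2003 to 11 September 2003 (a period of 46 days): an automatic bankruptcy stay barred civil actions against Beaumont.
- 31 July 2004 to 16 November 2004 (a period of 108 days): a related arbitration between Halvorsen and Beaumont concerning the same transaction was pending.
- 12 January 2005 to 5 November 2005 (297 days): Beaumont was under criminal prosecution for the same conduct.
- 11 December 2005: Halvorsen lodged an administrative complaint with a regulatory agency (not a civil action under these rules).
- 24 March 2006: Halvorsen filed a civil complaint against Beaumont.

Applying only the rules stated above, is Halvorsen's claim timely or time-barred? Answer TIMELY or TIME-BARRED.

TIMELY

The limitation period began to run on 12 May 2003.
The untolled deadline — 2 years after 12 May 2003 — is 12 May 2005.
Because the automatic bankruptcy stay ran from 27 July 2003 to 11 September 2003, the deadline is extended by 46 days to 27 June 2005.
The period was tolled for 297 days by the pending criminal prosecution (12 January 2005 to 5 November 2005), pushing the deadline to 20 April 2006.
No stated provision tolls the period for a pending arbitration, so the interval from 31 July 2004 to 16 November 2004 has no effect on the deadline.
Nothing else in the chronology tolls or restarts the period.
Halvorsen filed on 24 March 2006, before the 20 April 2006 deadline, so the action is timely.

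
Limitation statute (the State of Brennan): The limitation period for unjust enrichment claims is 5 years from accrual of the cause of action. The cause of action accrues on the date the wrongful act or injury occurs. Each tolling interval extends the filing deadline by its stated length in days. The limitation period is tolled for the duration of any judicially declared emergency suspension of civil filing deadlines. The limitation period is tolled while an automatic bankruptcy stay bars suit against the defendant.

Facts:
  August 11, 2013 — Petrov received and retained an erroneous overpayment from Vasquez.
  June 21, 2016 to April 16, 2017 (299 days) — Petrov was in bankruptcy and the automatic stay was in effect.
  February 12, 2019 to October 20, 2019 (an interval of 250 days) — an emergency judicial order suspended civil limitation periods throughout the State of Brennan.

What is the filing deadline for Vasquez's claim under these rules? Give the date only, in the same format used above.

The claim accrued on August 11, 2013, when the wrongful act occurred.
5 years from August 11, 2013 is August 11, 2018.
Because the automatic bankruptcy stay ran from June 21, 2016 to April 16, 2017, the deadline is extended by 299 days to June 6, 2019.
The emergency suspension of filing deadlines from February 12, 2019 to October 20, 2019 tolled the period for 250 days, extending the deadline to February 11, 2020.

February 11, 2020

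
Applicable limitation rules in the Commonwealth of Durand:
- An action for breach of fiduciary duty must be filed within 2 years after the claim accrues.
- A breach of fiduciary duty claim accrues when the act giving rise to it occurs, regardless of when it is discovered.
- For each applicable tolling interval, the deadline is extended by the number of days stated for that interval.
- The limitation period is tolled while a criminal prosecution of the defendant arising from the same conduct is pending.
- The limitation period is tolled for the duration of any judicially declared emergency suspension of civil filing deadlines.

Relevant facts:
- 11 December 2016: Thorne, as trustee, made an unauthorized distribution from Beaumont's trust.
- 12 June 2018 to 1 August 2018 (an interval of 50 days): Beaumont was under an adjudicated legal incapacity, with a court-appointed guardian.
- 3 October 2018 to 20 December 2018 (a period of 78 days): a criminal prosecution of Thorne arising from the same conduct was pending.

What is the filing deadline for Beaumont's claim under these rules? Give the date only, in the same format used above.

27 February 2019

The claim accrued on 11 December 2016, the date of the act.
Adding the 2 years base period to 11 December 2016 gives a deadline of 11 December 2018, before any tolling.
The pending criminal prosecution from 3 October 2018 to 20 December 2018 tolled the period for 78 days, extending the deadline to 27 February 2019.
Although the plaintiff's incapacity ran from 12 June 2018 to 1 August 2018, the stated rules do not make that a tolling event, so it is disregarded.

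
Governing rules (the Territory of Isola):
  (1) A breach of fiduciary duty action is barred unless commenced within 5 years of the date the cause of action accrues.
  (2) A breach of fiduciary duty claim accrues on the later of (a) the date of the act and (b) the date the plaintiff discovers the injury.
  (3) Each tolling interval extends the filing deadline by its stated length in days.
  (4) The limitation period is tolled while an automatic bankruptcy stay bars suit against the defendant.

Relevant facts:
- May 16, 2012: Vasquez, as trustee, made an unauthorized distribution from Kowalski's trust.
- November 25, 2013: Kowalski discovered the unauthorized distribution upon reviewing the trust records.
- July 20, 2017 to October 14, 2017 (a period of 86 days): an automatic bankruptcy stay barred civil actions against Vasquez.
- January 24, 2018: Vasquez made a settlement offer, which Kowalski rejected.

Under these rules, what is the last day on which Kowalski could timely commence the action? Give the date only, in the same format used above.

February 19, 2019

Taking the later of the act (May 16, 2012) and discovery (November 25, 2013), the claim accrued on November 25, 2013.
5 years from November 25, 2013 is November 25, 2018.
The period was tolled for 86 days by the automatic bankruptcy stay (July 20, 2017 to October 14, 2017), pushing the deadline to February 19, 2019.
The other events in the timeline have no effect on the limitation period under the stated rules.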